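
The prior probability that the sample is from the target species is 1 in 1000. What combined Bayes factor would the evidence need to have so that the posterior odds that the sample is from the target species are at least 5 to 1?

Prior odds = 0.001/0.999 = 1/999.
Target odds = 5.
Required Bayes factor = 5 ÷ (1/999) = 4995.

4995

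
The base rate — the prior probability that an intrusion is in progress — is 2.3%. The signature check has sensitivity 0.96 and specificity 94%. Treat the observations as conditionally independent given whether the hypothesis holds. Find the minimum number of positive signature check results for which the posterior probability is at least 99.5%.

4

Prior odds = 0.023/0.977 = 23/977.
False-positive rate = 1 − 0.94 = 0.06; likelihood ratio of a positive = 0.96/0.06 = 16.
Target posterior odds = 0.995/0.005 = 199.
Need (23/977) × 16ⁿ ≥ 199, i.e. 16ⁿ ≥ 194423/23.
16³ = 4096 falls short of 194423/23 but 16⁴ = 65536 reaches it, so n = 4.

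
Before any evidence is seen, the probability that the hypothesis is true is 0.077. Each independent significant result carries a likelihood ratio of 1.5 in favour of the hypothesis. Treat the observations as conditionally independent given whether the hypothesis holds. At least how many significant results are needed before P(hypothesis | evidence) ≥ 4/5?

Prior odds: 0.077 ÷ 0.923 = 77/923.
Likelihood ratio per significant result = 1.5.
Target posterior odds = 0.8/0.2 = 4.
Require 1.5ⁿ ≥ 4 ÷ (77/923) = 3692/77.
1.5⁹ = 19683/512 falls short of 3692/77 but 1.5¹⁰ = 59049/1024 reaches it, so n = 10.

10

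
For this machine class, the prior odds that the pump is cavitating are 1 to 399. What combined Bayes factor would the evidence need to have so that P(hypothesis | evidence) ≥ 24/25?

9576

Prior odds = 1/399.
Target odds = 0.96/0.04 = 24.
Required Bayes factor = 24 ÷ (1/399) = 9576.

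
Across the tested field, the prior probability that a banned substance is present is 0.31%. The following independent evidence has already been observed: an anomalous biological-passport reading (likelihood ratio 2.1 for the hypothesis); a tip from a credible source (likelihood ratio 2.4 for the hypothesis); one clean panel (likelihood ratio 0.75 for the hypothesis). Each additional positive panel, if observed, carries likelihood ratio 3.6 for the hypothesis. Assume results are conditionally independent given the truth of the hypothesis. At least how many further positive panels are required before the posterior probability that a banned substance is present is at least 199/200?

8

Prior odds = 0.0031/0.9969 = 31/9969.
Combined Bayes factor of the evidence already in hand = 2.1 × 2.4 × 0.75 = 3.78.
Odds after that evidence = (31/9969) × 3.78 = 1953/166150.
Target odds = 0.995/0.005 = 199.
Need 3.6ⁿ ≥ 199 ÷ (1953/166150) = 33063850/1953.
3.6⁷ = 612220032/78125 falls short of 33063850/1953 but 3.6⁸ ≈28211.1 reaches it, so n = 8.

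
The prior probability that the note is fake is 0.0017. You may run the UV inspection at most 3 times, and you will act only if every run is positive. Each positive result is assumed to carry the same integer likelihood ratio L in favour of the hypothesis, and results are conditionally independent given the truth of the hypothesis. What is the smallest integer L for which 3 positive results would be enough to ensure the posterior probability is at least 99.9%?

Prior odds = 0.0017/0.9983 = 17/9983.
Target odds = 0.999/0.001 = 999.
Need L³ ≥ 999 ÷ (17/9983) = 9973017/17.
83³ = 571787 < 9973017/17 ≤ 592704 = 84³, so L = 84.

84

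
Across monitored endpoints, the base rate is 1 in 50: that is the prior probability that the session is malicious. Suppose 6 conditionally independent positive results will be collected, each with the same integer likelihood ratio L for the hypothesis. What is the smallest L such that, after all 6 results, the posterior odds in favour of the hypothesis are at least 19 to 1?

4

Prior odds = 0.02/0.98 = 1/49.
Target odds = 19.
Need L⁶ ≥ 19 ÷ (1/49) = 931.
3⁶ = 729 < 931 ≤ 4096 = 4⁶, so L = 4.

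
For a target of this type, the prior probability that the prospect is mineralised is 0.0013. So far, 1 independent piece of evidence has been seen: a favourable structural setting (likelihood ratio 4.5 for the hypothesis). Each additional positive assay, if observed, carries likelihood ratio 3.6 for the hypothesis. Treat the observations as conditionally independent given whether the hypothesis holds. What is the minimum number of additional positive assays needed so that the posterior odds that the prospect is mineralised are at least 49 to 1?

8

Prior odds = 0.0013/0.9987 = 13/9987.
Bayes factor of the evidence already in hand = 4.5.
Odds after that evidence = (13/9987) × 4.5 = 39/6658.
Target odds = 49.
Need 3.6ⁿ ≥ 49 ÷ (39/6658) = 326242/39.
3.6⁷ = 612220032/78125 falls short of 326242/39 but 3.6⁸ ≈28211.1 reaches it, so n = 8.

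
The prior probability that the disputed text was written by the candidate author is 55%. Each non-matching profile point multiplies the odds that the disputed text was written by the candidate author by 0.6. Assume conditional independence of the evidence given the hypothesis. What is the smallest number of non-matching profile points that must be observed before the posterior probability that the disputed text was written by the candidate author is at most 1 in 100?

10

Prior odds = 0.55/0.45 = 11/9.
Likelihood ratio per non-matching profile point = 0.6.
Target posterior odds = 0.01/0.99 = 1/99.
Require 0.6ⁿ ≤ 1/99 ÷ (11/9) = 1/121.
0.6⁹ = 19683/1953125 is still above 1/121 but 0.6¹⁰ = 59049/9765625 is at or below it, so n = 10.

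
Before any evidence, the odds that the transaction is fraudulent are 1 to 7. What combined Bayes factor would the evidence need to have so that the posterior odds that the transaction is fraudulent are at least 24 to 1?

168

Prior odds = 1/7.
Target odds = 24.
Required Bayes factor = 24 ÷ (1/7) = 168.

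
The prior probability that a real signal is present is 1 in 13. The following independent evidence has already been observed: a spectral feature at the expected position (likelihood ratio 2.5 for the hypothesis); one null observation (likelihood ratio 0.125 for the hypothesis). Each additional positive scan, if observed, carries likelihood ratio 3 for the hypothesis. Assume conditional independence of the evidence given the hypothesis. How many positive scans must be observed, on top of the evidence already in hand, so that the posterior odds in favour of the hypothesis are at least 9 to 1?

6

Prior odds = (1/13)/(12/13) = 1/12.
Combined Bayes factor of the evidence already in hand = 2.5 × 0.125 = 0.3125.
Odds after that evidence = (1/12) × 0.3125 = 5/192.
Target odds = 9.
Need 3ⁿ ≥ 9 ÷ (5/192) = 345.6.
3⁵ = 243 falls short of 345.6 but 3⁶ = 729 reaches it, so n = 6.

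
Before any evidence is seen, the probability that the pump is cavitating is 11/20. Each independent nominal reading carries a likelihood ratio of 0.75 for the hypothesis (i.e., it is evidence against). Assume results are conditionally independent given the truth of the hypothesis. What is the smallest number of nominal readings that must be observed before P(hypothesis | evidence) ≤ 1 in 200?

20

Prior odds: 0.55 ÷ 0.45 = 11/9.
Likelihood ratio per nominal reading = 0.75.
Target odds: 0.005 ÷ 0.995 = 1/199.
Need (11/9) × 0.75ⁿ ≤ 1/199, i.e. 0.75ⁿ ≤ 9/2189.
0.75¹⁹ ≈0.00422828 is still above 9/2189 but 0.75²⁰ ≈0.00317121 is at or below it, so n = 20.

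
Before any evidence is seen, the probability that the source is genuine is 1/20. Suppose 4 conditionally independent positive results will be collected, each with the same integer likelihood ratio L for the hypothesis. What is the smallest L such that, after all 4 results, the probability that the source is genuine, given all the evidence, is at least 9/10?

Prior odds = 0.05/0.95 = 1/19.
Target odds = 0.9/0.1 = 9.
Need L⁴ ≥ 9 ÷ (1/19) = 171.
3⁴ = 81 < 171 ≤ 256 = 4⁴, so L = 4.

4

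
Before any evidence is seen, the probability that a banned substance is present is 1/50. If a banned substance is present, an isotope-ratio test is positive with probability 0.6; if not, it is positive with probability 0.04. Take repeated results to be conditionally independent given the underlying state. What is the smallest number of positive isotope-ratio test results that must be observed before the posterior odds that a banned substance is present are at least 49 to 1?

3

Prior odds: 0.02 ÷ 0.98 = 1/49.
Likelihood ratio of a positive = 0.6/0.04 = 15.
Target odds = 49.
Need (1/49) × 15ⁿ ≥ 49, i.e. 15ⁿ ≥ 2401.
15² = 225 falls short of 2401 but 15³ = 3375 reaches it, so n = 3.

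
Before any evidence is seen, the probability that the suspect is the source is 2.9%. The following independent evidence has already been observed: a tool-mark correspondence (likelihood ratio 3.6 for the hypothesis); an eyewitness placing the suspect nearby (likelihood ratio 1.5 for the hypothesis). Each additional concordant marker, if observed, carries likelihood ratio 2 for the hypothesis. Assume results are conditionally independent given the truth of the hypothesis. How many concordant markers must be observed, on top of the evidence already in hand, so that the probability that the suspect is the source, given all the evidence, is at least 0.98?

Prior odds = 0.029/0.971 = 29/971.
Combined Bayes factor of the evidence already in hand = 3.6 × 1.5 = 5.4.
Odds after that evidence = (29/971) × 5.4 = 783/4855.
Target odds = 0.98/0.02 = 49.
Need 2ⁿ ≥ 49 ÷ (783/4855) = 237895/783.
2⁸ = 256 falls short of 237895/783 but 2⁹ = 512 reaches it, so n = 9.

9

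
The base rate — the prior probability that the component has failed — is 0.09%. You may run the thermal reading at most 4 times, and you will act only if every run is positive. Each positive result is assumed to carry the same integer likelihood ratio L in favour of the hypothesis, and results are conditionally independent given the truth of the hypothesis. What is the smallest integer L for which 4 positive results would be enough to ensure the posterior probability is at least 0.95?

Prior odds = 0.0009/0.9991 = 9/9991.
Target odds = 0.95/0.05 = 19.
Need L⁴ ≥ 19 ÷ (9/9991) = 189829/9.
12⁴ = 20736 < 189829/9 ≤ 28561 = 13⁴, so L = 13.

13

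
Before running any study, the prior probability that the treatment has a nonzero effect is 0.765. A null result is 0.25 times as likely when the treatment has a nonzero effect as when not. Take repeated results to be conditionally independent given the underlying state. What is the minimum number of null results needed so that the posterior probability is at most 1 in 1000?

Prior odds: 0.765 ÷ 0.235 = 153/47.
Likelihood ratio per null result = 0.25.
Target posterior odds = 0.001/0.999 = 1/999.
Need (153/47) × 0.25ⁿ ≤ 1/999, i.e. 0.25ⁿ ≤ 47/152847.
0.25⁵ = 1/1024 is still above 47/152847 but 0.25⁶ = 1/4096 is at or below it, so n = 6.

6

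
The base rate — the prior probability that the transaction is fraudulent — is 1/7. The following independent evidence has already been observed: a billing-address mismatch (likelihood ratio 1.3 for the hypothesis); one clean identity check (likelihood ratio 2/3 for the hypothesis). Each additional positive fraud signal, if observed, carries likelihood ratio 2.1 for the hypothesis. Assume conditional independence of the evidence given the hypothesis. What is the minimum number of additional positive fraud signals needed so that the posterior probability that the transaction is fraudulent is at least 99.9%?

Prior odds = (1/7)/(6/7) = 1/6.
Combined Bayes factor of the evidence already in hand = 1.3 × (2/3) = 13/15.
Odds after that evidence = (1/6) × 13/15 = 13/90.
Target odds = 0.999/0.001 = 999.
Need 2.1ⁿ ≥ 999 ÷ (13/90) = 89910/13.
2.1¹¹ ≈3502.78 falls short of 89910/13 but 2.1¹² ≈7355.83 reaches it, so n = 12.

12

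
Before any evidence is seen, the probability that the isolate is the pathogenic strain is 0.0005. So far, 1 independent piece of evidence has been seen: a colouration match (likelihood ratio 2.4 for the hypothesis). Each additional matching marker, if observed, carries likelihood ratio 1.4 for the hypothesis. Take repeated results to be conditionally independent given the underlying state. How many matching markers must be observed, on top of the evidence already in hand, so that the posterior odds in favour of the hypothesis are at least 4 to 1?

25

Prior odds = 0.0005/0.9995 = 1/1999.
Bayes factor of the evidence already in hand = 2.4.
Odds after that evidence = (1/1999) × 2.4 = 12/9995.
Target odds = 4.
Need 1.4ⁿ ≥ 4 ÷ (12/9995) = 9995/3.
1.4²⁴ ≈3214.2 falls short of 9995/3 but 1.4²⁵ ≈4499.88 reaches it, so n = 25.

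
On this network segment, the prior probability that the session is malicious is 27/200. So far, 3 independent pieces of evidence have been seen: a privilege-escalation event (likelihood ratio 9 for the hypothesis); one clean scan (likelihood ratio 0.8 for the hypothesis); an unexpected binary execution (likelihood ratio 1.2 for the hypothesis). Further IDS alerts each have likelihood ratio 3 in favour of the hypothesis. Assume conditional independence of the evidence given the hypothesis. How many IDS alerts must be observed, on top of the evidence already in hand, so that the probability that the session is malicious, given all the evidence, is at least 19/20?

Prior odds = 0.135/0.865 = 27/173.
Combined Bayes factor of the evidence already in hand = 9 × 0.8 × 1.2 = 8.64.
Odds after that evidence = (27/173) × 8.64 = 5832/4325.
Target odds = 0.95/0.05 = 19.
Need 3ⁿ ≥ 19 ÷ (5832/4325) = 82175/5832.
3² = 9 falls short of 82175/5832 but 3³ = 27 reaches it, so n = 3.

3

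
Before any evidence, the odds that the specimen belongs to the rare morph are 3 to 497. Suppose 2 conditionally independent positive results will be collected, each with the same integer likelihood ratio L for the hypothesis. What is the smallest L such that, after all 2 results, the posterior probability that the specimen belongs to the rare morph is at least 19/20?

57

Prior odds = 3/497.
Target odds = 0.95/0.05 = 19.
Need L² ≥ 19 ÷ (3/497) = 9443/3.
56² = 3136 < 9443/3 ≤ 3249 = 57², so L = 57.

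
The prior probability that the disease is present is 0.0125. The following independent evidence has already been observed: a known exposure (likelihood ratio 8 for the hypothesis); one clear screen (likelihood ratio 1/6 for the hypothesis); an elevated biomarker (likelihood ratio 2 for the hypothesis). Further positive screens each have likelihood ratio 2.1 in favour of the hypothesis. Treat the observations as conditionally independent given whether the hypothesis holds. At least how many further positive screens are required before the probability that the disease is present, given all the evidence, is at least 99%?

Prior odds = 0.0125/0.9875 = 1/79.
Combined Bayes factor of the evidence already in hand = 8 × (1/6) × 2 = 8/3.
Odds after that evidence = (1/79) × 8/3 = 8/237.
Target odds = 0.99/0.01 = 99.
Need 2.1ⁿ ≥ 99 ÷ (8/237) = 2932.875.
2.1¹⁰ ≈1667.99 falls short of 2932.875 but 2.1¹¹ ≈3502.78 reaches it, so n = 11.

11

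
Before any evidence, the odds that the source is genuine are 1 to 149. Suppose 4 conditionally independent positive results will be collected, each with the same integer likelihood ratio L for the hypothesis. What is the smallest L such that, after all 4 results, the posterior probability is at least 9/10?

7

Prior odds = 1/149.
Target odds = 0.9/0.1 = 9.
Need L⁴ ≥ 9 ÷ (1/149) = 1341.
6⁴ = 1296 < 1341 ≤ 2401 = 7⁴, so L = 7.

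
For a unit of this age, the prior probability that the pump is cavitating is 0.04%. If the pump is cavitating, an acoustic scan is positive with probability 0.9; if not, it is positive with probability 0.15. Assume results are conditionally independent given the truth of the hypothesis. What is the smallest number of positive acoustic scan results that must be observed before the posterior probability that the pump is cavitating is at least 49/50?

Prior odds = 0.0004/0.9996 = 1/2499.
Likelihood ratio of a positive = 0.9/0.15 = 6.
Target odds: 0.98 ÷ 0.02 = 49.
Require 6ⁿ ≥ 49 ÷ (1/2499) = 122451.
6⁶ = 46656 falls short of 122451 but 6⁷ = 279936 reaches it, so n = 7.

7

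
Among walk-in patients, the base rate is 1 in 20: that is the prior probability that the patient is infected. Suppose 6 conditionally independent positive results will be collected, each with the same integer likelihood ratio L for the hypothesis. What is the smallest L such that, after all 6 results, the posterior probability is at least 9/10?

3

Prior odds = 0.05/0.95 = 1/19.
Target odds = 0.9/0.1 = 9.
Need L⁶ ≥ 9 ÷ (1/19) = 171.
2⁶ = 64 < 171 ≤ 729 = 3⁶, so L = 3.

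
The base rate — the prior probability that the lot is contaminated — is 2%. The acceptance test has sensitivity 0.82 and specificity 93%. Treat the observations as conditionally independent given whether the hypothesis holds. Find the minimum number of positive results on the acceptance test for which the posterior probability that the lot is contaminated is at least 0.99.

Prior odds: 0.02 ÷ 0.98 = 1/49.
False-positive rate = 1 − 0.93 = 0.07; likelihood ratio of a positive = 0.82/0.07 = 82/7.
Target odds: 0.99 ÷ 0.01 = 99.
Require (82/7)ⁿ ≥ 99 ÷ (1/49) = 4851.
(82/7)³ = 551368/343 falls short of 4851 but (82/7)⁴ = 45212176/2401 reaches it, so n = 4.

4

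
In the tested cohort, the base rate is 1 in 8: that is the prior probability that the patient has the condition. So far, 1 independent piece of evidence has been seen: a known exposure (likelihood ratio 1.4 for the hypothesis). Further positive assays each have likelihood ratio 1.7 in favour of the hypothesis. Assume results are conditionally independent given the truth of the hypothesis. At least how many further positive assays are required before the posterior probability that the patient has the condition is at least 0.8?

6

Prior odds = 0.125/0.875 = 1/7.
Bayes factor of the evidence already in hand = 1.4.
Odds after that evidence = (1/7) × 1.4 = 0.2.
Target odds = 0.8/0.2 = 4.
Need 1.7ⁿ ≥ 4 ÷ 0.2 = 20.
1.7⁵ = 1419857/100000 falls short of 20 but 1.7⁶ = 24137569/1000000 reaches it, so n = 6.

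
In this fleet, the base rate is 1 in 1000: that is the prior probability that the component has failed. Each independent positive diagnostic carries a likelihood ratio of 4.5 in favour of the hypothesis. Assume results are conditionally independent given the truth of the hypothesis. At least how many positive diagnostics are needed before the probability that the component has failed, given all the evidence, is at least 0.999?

Prior odds = 0.001/0.999 = 1/999.
Likelihood ratio per positive diagnostic = 4.5.
Target posterior odds = 0.999/0.001 = 999.
Need (1/999) × 4.5ⁿ ≥ 999, i.e. 4.5ⁿ ≥ 998001.
4.5⁹ = 387420489/512 falls short of 998001 but 4.5¹⁰ ≈3.40506e+06 reaches it, so n = 10.

10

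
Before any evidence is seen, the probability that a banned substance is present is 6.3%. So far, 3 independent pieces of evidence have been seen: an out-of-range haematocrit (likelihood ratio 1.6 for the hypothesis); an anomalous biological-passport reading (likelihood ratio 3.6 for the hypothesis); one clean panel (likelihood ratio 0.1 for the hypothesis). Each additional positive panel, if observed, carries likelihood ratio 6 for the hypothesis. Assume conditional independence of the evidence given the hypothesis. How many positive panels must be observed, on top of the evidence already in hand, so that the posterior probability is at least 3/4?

Prior odds = 0.063/0.937 = 63/937.
Combined Bayes factor of the evidence already in hand = 1.6 × 3.6 × 0.1 = 0.576.
Odds after that evidence = (63/937) × 0.576 = 4536/117125.
Target odds = 0.75/0.25 = 3.
Need 6ⁿ ≥ 3 ÷ (4536/117125) = 117125/1512.
6² = 36 falls short of 117125/1512 but 6³ = 216 reaches it, so n = 3.

3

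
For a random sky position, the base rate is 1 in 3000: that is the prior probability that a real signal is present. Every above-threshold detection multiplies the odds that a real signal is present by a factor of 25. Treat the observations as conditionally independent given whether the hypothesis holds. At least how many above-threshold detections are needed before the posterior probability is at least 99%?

Prior odds = (1/3000)/(2999/3000) = 1/2999.
Likelihood ratio per above-threshold detection = 25.
Target odds: 0.99 ÷ 0.01 = 99.
Require 25ⁿ ≥ 99 ÷ (1/2999) = 296901.
25³ = 15625 falls short of 296901 but 25⁴ = 390625 reaches it, so n = 4.

4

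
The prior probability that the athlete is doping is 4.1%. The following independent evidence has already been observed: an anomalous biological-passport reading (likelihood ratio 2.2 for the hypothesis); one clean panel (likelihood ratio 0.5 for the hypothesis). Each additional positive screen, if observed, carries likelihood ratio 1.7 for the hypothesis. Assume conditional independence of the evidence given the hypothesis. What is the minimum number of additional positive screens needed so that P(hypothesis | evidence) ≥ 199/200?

16

Prior odds = 0.041/0.959 = 41/959.
Combined Bayes factor of the evidence already in hand = 2.2 × 0.5 = 1.1.
Odds after that evidence = (41/959) × 1.1 = 451/9590.
Target odds = 0.995/0.005 = 199.
Need 1.7ⁿ ≥ 199 ÷ (451/9590) = 1908410/451.
1.7¹⁵ ≈2862.42 falls short of 1908410/451 but 1.7¹⁶ ≈4866.12 reaches it, so n = 16.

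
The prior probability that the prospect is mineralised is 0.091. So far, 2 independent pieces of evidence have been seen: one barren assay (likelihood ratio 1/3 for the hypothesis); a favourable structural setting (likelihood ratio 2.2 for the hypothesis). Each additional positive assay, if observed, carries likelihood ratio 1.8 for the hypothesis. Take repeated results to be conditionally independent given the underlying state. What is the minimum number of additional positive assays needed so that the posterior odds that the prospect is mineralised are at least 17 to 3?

Prior odds = 0.091/0.909 = 91/909.
Combined Bayes factor of the evidence already in hand = (1/3) × 2.2 = 11/15.
Odds after that evidence = (91/909) × 11/15 = 1001/13635.
Target odds = 17/3.
Need 1.8ⁿ ≥ 17/3 ÷ (1001/13635) = 77265/1001.
1.8⁷ = 4782969/78125 falls short of 77265/1001 but 1.8⁸ = 43046721/390625 reaches it, so n = 8.

8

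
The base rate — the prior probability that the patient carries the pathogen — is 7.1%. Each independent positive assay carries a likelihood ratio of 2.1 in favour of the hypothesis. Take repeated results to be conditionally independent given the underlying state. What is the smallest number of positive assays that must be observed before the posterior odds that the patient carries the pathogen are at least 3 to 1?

5

Prior odds = 0.071/0.929 = 71/929.
Likelihood ratio per positive assay = 2.1.
Target odds = 3.
Require 2.1ⁿ ≥ 3 ÷ (71/929) = 2787/71.
2.1⁴ = 19.4481 falls short of 2787/71 but 2.1⁵ = 4084101/100000 reaches it, so n = 5.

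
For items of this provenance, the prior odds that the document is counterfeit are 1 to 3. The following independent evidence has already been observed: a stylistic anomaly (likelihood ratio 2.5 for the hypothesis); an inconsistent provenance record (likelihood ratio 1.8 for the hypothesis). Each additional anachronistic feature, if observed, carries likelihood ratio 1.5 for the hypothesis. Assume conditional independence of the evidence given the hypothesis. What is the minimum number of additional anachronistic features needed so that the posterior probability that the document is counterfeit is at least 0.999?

Prior odds = 1/3.
Combined Bayes factor of the evidence already in hand = 2.5 × 1.8 = 4.5.
Odds after that evidence = (1/3) × 4.5 = 1.5.
Target odds = 0.999/0.001 = 999.
Need 1.5ⁿ ≥ 999 ÷ 1.5 = 666.
1.5¹⁶ = 43046721/65536 falls short of 666 but 1.5¹⁷ = 129140163/131072 reaches it, so n = 17.

17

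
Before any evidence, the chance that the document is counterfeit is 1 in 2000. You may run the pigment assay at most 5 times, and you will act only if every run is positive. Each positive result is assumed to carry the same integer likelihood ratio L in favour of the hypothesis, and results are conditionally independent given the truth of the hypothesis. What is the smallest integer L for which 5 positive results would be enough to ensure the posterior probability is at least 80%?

Prior odds = 0.0005/0.9995 = 1/1999.
Target odds = 0.8/0.2 = 4.
Need L⁵ ≥ 4 ÷ (1/1999) = 7996.
6⁵ = 7776 < 7996 ≤ 16807 = 7⁵, so L = 7.

7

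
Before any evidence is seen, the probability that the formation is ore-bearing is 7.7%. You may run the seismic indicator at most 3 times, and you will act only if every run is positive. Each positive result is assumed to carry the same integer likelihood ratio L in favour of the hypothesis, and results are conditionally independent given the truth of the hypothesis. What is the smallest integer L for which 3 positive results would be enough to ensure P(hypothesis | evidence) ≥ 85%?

5

Prior odds = 0.077/0.923 = 77/923.
Target odds = 0.85/0.15 = 17/3.
Need L³ ≥ 17/3 ÷ (77/923) = 15691/231.
4³ = 64 < 15691/231 ≤ 125 = 5³, so L = 5.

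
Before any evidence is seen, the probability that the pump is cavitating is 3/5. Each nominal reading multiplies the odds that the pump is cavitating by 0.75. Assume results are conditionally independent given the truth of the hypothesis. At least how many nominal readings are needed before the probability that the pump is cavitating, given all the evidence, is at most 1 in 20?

12

Prior odds = 0.6/0.4 = 1.5.
Likelihood ratio per nominal reading = 0.75.
Target posterior odds = 0.05/0.95 = 1/19.
Require 0.75ⁿ ≤ 1/19 ÷ 1.5 = 2/57.
0.75¹¹ = 177147/4194304 is still above 2/57 but 0.75¹² = 531441/16777216 is at or below it, so n = 12.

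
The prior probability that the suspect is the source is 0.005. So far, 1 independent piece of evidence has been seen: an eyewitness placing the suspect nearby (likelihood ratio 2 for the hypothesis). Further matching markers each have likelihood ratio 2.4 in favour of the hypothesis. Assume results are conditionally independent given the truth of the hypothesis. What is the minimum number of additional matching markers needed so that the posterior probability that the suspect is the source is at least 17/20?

Prior odds = 0.005/0.995 = 1/199.
Bayes factor of the evidence already in hand = 2.
Odds after that evidence = (1/199) × 2 = 2/199.
Target odds = 0.85/0.15 = 17/3.
Need 2.4ⁿ ≥ 17/3 ÷ (2/199) = 3383/6.
2.4⁷ = 35831808/78125 falls short of 3383/6 but 2.4⁸ = 429981696/390625 reaches it, so n = 8.

8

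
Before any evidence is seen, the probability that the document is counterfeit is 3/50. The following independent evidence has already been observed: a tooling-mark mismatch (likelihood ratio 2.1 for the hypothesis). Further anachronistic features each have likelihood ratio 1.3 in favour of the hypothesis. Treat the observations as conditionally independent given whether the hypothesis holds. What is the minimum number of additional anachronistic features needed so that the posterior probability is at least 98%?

23

Prior odds = 0.06/0.94 = 3/47.
Bayes factor of the evidence already in hand = 2.1.
Odds after that evidence = (3/47) × 2.1 = 63/470.
Target odds = 0.98/0.02 = 49.
Need 1.3ⁿ ≥ 49 ÷ (63/470) = 3290/9.
1.3²² ≈321.184 falls short of 3290/9 but 1.3²³ ≈417.539 reaches it, so n = 23.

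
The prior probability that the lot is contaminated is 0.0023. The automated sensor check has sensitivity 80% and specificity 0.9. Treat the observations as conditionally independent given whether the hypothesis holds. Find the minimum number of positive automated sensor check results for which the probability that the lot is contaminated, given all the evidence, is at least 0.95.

Prior odds: 0.0023 ÷ 0.9977 = 23/9977.
False-positive rate = 1 − 0.9 = 0.1; likelihood ratio of a positive = 0.8/0.1 = 8.
Target posterior odds = 0.95/0.05 = 19.
Require 8ⁿ ≥ 19 ÷ (23/9977) = 189563/23.
8⁴ = 4096 falls short of 189563/23 but 8⁵ = 32768 reaches it, so n = 5.

5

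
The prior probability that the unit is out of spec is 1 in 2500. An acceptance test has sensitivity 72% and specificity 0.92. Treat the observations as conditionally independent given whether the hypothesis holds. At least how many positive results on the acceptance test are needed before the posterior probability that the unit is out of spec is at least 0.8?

5

Prior odds = 0.0004/0.9996 = 1/2499.
False-positive rate = 1 − 0.92 = 0.08; likelihood ratio of a positive = 0.72/0.08 = 9.
Target odds: 0.8 ÷ 0.2 = 4.
Need (1/2499) × 9ⁿ ≥ 4, i.e. 9ⁿ ≥ 9996.
9⁴ = 6561 falls short of 9996 but 9⁵ = 59049 reaches it, so n = 5.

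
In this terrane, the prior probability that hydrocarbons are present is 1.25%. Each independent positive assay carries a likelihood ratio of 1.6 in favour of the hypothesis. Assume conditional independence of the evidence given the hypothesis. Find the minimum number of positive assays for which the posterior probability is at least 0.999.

Prior odds = 0.0125/0.9875 = 1/79.
Likelihood ratio per positive assay = 1.6.
Target posterior odds = 0.999/0.001 = 999.
Need (1/79) × 1.6ⁿ ≥ 999, i.e. 1.6ⁿ ≥ 78921.
1.6²³ ≈49517.6 falls short of 78921 but 1.6²⁴ ≈79228.2 reaches it, so n = 24.

24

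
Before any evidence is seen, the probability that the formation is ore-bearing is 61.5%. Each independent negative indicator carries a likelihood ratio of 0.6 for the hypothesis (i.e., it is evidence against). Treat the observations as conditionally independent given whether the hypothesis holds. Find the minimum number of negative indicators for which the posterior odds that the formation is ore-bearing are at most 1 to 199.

Prior odds = 0.615/0.385 = 123/77.
Likelihood ratio per negative indicator = 0.6.
Target odds = 1/199.
Need (123/77) × 0.6ⁿ ≤ 1/199, i.e. 0.6ⁿ ≤ 77/24477.
0.6¹¹ = 177147/48828125 is still above 77/24477 but 0.6¹² = 531441/244140625 is at or below it, so n = 12.

12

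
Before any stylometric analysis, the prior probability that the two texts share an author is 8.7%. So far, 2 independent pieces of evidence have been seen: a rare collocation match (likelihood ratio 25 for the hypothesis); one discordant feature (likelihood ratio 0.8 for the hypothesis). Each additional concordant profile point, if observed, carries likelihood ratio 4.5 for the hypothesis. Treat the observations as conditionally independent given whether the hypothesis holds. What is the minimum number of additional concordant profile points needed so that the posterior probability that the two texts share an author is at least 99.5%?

Prior odds = 0.087/0.913 = 87/913.
Combined Bayes factor of the evidence already in hand = 25 × 0.8 = 20.
Odds after that evidence = (87/913) × 20 = 1740/913.
Target odds = 0.995/0.005 = 199.
Need 4.5ⁿ ≥ 199 ÷ (1740/913) = 181687/1740.
4.5³ = 91.125 falls short of 181687/1740 but 4.5⁴ = 410.0625 reaches it, so n = 4.

4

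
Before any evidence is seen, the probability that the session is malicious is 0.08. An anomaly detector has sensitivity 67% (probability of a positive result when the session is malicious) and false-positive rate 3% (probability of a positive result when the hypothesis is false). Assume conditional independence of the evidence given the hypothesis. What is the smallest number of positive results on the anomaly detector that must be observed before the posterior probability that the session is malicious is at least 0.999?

4

Prior odds = 0.08/0.92 = 2/23.
Likelihood ratio of a positive result = 0.67/0.03 = 67/3.
Target odds: 0.999 ÷ 0.001 = 999.
Need (2/23) × (67/3)ⁿ ≥ 999, i.e. (67/3)ⁿ ≥ 11488.5.
(67/3)³ = 300763/27 falls short of 11488.5 but (67/3)⁴ = 20151121/81 reaches it, so n = 4.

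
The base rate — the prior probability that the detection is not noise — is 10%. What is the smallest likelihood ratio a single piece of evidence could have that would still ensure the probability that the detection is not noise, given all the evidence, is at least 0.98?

441

Prior odds = 0.1/0.9 = 1/9.
Target odds = 0.98/0.02 = 49.
Required Bayes factor = 49 ÷ (1/9) = 441.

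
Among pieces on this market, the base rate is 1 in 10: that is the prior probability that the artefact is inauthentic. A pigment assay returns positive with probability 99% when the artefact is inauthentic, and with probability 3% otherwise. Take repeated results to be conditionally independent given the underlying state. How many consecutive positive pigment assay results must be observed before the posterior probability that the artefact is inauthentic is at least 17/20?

2

Prior odds = 0.1/0.9 = 1/9.
Likelihood ratio of a positive result = 0.99/0.03 = 33.
Target posterior odds = 0.85/0.15 = 17/3.
Need (1/9) × 33ⁿ ≥ 17/3, i.e. 33ⁿ ≥ 51.
33¹ = 33 falls short of 51 but 33² = 1089 reaches it, so n = 2.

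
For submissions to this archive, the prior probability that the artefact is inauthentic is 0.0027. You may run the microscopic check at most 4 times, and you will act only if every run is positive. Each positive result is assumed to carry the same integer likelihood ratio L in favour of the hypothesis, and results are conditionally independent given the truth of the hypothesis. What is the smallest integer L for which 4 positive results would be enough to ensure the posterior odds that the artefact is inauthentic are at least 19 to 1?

10

Prior odds = 0.0027/0.9973 = 27/9973.
Target odds = 19.
Need L⁴ ≥ 19 ÷ (27/9973) = 189487/27.
9⁴ = 6561 < 189487/27 ≤ 10000 = 10⁴, so L = 10.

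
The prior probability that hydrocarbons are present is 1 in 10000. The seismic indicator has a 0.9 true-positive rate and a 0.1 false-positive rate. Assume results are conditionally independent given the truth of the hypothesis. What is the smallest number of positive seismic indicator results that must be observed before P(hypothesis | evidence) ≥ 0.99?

Prior odds: 0.0001 ÷ 0.9999 = 1/9999.
Likelihood ratio of a positive result = 0.9/0.1 = 9.
Target odds: 0.99 ÷ 0.01 = 99.
Require 9ⁿ ≥ 99 ÷ (1/9999) = 989901.
9⁶ = 531441 falls short of 989901 but 9⁷ = 4782969 reaches it, so n = 7.

7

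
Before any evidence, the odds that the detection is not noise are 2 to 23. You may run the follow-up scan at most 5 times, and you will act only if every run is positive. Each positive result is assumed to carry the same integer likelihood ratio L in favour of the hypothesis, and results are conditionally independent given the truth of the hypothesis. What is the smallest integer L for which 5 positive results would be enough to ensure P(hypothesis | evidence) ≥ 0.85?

Prior odds = 2/23.
Target odds = 0.85/0.15 = 17/3.
Need L⁵ ≥ 17/3 ÷ (2/23) = 391/6.
2⁵ = 32 < 391/6 ≤ 243 = 3⁵, so L = 3.

3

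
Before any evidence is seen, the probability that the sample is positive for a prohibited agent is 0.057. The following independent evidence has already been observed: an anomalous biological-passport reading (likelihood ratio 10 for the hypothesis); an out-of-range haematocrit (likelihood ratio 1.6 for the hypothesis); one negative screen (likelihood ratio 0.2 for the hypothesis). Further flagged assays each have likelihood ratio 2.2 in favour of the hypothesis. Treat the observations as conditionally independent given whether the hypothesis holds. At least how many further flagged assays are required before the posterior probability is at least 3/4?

4

Prior odds = 0.057/0.943 = 57/943.
Combined Bayes factor of the evidence already in hand = 10 × 1.6 × 0.2 = 3.2.
Odds after that evidence = (57/943) × 3.2 = 912/4715.
Target odds = 0.75/0.25 = 3.
Need 2.2ⁿ ≥ 3 ÷ (912/4715) = 4715/304.
2.2³ = 10.648 falls short of 4715/304 but 2.2⁴ = 23.4256 reaches it, so n = 4.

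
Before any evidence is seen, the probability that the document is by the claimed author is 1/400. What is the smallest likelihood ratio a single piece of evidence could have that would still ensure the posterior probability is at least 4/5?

1596

Prior odds = 0.0025/0.9975 = 1/399.
Target odds = 0.8/0.2 = 4.
Required Bayes factor = 4 ÷ (1/399) = 1596.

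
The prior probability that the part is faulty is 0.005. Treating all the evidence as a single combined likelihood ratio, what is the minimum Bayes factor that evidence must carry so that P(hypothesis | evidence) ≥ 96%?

Prior odds = 0.005/0.995 = 1/199.
Target odds = 0.96/0.04 = 24.
Required Bayes factor = 24 ÷ (1/199) = 4776.

4776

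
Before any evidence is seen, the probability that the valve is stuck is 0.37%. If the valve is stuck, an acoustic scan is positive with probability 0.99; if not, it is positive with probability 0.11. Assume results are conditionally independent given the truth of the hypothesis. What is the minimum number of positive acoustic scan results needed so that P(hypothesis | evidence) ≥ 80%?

Prior odds = 0.0037/0.9963 = 37/9963.
Likelihood ratio of a positive = 0.99/0.11 = 9.
Target posterior odds = 0.8/0.2 = 4.
Require 9ⁿ ≥ 4 ÷ (37/9963) = 39852/37.
9³ = 729 falls short of 39852/37 but 9⁴ = 6561 reaches it, so n = 4.

4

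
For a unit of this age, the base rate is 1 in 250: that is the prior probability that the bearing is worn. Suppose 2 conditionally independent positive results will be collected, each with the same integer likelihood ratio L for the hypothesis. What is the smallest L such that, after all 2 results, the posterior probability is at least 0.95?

Prior odds = 0.004/0.996 = 1/249.
Target odds = 0.95/0.05 = 19.
Need L² ≥ 19 ÷ (1/249) = 4731.
68² = 4624 < 4731 ≤ 4761 = 69², so L = 69.

69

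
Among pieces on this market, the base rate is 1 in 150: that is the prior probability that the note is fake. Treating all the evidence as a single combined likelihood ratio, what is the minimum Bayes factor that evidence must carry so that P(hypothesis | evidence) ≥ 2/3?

298

Prior odds = (1/150)/(149/150) = 1/149.
Target odds = (2/3)/(1/3) = 2.
Required Bayes factor = 2 ÷ (1/149) = 298.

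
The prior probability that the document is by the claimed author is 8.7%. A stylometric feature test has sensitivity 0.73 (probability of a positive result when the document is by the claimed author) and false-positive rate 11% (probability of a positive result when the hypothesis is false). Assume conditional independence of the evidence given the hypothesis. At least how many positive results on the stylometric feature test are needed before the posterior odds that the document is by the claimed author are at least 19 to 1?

3

Prior odds = 0.087/0.913 = 87/913.
Likelihood ratio of a positive result = 0.73/0.11 = 73/11.
Target odds = 19.
Need (87/913) × (73/11)ⁿ ≥ 19, i.e. (73/11)ⁿ ≥ 17347/87.
(73/11)² = 5329/121 falls short of 17347/87 but (73/11)³ = 389017/1331 reaches it, so n = 3.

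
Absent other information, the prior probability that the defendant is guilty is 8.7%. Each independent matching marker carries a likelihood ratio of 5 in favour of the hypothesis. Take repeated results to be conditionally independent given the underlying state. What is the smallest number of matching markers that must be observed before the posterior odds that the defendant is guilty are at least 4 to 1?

3

Prior odds = 0.087/0.913 = 87/913.
Likelihood ratio per matching marker = 5.
Target odds = 4.
Require 5ⁿ ≥ 4 ÷ (87/913) = 3652/87.
5² = 25 falls short of 3652/87 but 5³ = 125 reaches it, so n = 3.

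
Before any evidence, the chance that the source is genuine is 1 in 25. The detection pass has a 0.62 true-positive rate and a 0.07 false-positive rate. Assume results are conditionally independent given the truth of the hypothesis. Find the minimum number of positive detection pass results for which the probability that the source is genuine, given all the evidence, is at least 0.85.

Prior odds = 0.04/0.96 = 1/24.
Likelihood ratio of a positive result = 0.62/0.07 = 62/7.
Target odds: 0.85 ÷ 0.15 = 17/3.
Need (1/24) × (62/7)ⁿ ≥ 17/3, i.e. (62/7)ⁿ ≥ 136.
(62/7)² = 3844/49 falls short of 136 but (62/7)³ = 238328/343 reaches it, so n = 3.

3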